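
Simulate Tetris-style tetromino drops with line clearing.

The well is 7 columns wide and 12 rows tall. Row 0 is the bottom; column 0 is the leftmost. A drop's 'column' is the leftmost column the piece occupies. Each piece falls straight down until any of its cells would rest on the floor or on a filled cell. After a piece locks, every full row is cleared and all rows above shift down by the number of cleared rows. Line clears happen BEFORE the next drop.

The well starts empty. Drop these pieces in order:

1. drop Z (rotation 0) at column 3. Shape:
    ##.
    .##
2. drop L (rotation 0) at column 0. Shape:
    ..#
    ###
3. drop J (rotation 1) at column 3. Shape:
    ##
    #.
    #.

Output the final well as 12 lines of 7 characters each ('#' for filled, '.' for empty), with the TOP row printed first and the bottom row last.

Answer: .......
.......
.......
.......
.......
.......
.......
...##..
...#...
...#...
..###..
###.##.

Derivation:
Drop 1: Z rot0 at col 3 lands with bottom-row=0; cleared 0 line(s) (total 0); column heights now [0 0 0 2 2 1 0], max=2
Drop 2: L rot0 at col 0 lands with bottom-row=0; cleared 0 line(s) (total 0); column heights now [1 1 2 2 2 1 0], max=2
Drop 3: J rot1 at col 3 lands with bottom-row=2; cleared 0 line(s) (total 0); column heights now [1 1 2 5 5 1 0], max=5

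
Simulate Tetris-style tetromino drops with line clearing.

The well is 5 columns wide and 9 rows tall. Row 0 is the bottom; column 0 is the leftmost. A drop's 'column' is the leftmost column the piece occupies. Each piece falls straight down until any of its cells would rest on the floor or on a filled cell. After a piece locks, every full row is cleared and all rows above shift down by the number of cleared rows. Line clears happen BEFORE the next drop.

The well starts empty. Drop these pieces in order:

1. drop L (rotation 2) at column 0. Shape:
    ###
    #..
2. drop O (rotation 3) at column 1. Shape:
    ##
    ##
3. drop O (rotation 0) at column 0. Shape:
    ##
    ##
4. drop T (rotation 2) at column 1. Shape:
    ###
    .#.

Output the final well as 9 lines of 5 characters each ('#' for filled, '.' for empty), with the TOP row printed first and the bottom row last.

Answer: .....
.....
.###.
###..
##...
.##..
.##..
###..
#....

Derivation:
Drop 1: L rot2 at col 0 lands with bottom-row=0; cleared 0 line(s) (total 0); column heights now [2 2 2 0 0], max=2
Drop 2: O rot3 at col 1 lands with bottom-row=2; cleared 0 line(s) (total 0); column heights now [2 4 4 0 0], max=4
Drop 3: O rot0 at col 0 lands with bottom-row=4; cleared 0 line(s) (total 0); column heights now [6 6 4 0 0], max=6
Drop 4: T rot2 at col 1 lands with bottom-row=5; cleared 0 line(s) (total 0); column heights now [6 7 7 7 0], max=7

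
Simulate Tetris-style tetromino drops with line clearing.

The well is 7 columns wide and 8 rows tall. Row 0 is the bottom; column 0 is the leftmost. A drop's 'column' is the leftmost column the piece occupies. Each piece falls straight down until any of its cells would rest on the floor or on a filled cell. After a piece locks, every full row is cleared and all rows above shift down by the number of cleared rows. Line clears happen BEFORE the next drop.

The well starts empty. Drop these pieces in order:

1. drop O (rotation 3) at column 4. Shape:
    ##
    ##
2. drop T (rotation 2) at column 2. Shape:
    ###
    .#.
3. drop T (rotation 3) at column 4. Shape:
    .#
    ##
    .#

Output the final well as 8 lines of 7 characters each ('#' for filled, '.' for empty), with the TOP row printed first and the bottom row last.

Drop 1: O rot3 at col 4 lands with bottom-row=0; cleared 0 line(s) (total 0); column heights now [0 0 0 0 2 2 0], max=2
Drop 2: T rot2 at col 2 lands with bottom-row=1; cleared 0 line(s) (total 0); column heights now [0 0 3 3 3 2 0], max=3
Drop 3: T rot3 at col 4 lands with bottom-row=2; cleared 0 line(s) (total 0); column heights now [0 0 3 3 4 5 0], max=5

Answer: .......
.......
.......
.....#.
....##.
..####.
...###.
....##.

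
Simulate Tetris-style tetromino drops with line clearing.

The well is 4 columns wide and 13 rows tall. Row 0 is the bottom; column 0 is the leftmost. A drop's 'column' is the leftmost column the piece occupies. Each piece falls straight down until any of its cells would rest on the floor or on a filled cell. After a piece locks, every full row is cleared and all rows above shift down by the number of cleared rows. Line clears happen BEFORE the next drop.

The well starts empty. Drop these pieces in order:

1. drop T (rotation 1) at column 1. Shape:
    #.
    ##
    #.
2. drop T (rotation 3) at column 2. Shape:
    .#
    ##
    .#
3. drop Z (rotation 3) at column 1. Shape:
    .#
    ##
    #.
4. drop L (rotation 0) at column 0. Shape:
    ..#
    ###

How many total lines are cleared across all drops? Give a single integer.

Answer: 0

Derivation:
Drop 1: T rot1 at col 1 lands with bottom-row=0; cleared 0 line(s) (total 0); column heights now [0 3 2 0], max=3
Drop 2: T rot3 at col 2 lands with bottom-row=1; cleared 0 line(s) (total 0); column heights now [0 3 3 4], max=4
Drop 3: Z rot3 at col 1 lands with bottom-row=3; cleared 0 line(s) (total 0); column heights now [0 5 6 4], max=6
Drop 4: L rot0 at col 0 lands with bottom-row=6; cleared 0 line(s) (total 0); column heights now [7 7 8 4], max=8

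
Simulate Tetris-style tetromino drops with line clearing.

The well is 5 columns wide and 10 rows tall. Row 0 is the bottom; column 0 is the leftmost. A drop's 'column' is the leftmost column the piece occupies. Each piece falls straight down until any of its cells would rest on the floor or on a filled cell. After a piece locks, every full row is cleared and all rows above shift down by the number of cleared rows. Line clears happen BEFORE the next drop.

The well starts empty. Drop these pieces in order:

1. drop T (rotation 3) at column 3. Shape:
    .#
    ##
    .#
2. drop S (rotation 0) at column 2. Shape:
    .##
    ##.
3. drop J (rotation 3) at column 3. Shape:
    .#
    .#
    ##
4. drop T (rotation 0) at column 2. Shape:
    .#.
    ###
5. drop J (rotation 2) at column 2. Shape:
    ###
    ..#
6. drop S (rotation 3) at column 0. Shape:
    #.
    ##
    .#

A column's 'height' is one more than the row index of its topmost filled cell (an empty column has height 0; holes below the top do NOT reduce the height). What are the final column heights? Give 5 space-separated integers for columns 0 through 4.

Answer: 3 2 10 10 10

Derivation:
Drop 1: T rot3 at col 3 lands with bottom-row=0; cleared 0 line(s) (total 0); column heights now [0 0 0 2 3], max=3
Drop 2: S rot0 at col 2 lands with bottom-row=2; cleared 0 line(s) (total 0); column heights now [0 0 3 4 4], max=4
Drop 3: J rot3 at col 3 lands with bottom-row=4; cleared 0 line(s) (total 0); column heights now [0 0 3 5 7], max=7
Drop 4: T rot0 at col 2 lands with bottom-row=7; cleared 0 line(s) (total 0); column heights now [0 0 8 9 8], max=9
Drop 5: J rot2 at col 2 lands with bottom-row=8; cleared 0 line(s) (total 0); column heights now [0 0 10 10 10], max=10
Drop 6: S rot3 at col 0 lands with bottom-row=0; cleared 0 line(s) (total 0); column heights now [3 2 10 10 10], max=10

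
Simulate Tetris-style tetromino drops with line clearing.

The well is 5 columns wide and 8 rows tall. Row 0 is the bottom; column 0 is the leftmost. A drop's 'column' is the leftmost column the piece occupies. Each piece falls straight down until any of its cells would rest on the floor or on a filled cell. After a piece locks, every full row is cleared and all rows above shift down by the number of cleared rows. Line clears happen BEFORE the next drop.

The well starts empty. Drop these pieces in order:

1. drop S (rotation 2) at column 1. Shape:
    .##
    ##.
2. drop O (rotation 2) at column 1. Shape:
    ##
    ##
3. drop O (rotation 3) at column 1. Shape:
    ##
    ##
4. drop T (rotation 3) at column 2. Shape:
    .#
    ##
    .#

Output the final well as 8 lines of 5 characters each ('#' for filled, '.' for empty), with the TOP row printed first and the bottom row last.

Drop 1: S rot2 at col 1 lands with bottom-row=0; cleared 0 line(s) (total 0); column heights now [0 1 2 2 0], max=2
Drop 2: O rot2 at col 1 lands with bottom-row=2; cleared 0 line(s) (total 0); column heights now [0 4 4 2 0], max=4
Drop 3: O rot3 at col 1 lands with bottom-row=4; cleared 0 line(s) (total 0); column heights now [0 6 6 2 0], max=6
Drop 4: T rot3 at col 2 lands with bottom-row=5; cleared 0 line(s) (total 0); column heights now [0 6 7 8 0], max=8

Answer: ...#.
..##.
.###.
.##..
.##..
.##..
..##.
.##..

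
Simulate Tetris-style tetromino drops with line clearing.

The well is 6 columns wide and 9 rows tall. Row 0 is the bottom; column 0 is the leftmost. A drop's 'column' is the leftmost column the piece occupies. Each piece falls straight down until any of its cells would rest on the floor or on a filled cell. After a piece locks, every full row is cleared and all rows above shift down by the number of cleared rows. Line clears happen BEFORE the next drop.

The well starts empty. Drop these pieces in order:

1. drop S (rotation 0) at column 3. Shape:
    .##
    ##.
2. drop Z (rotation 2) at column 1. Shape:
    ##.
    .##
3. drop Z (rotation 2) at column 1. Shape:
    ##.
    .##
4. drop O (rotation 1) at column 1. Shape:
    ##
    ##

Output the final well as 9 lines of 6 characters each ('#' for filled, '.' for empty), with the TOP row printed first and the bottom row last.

Answer: ......
......
.##...
.##...
.##...
..##..
.##...
..####
...##.

Derivation:
Drop 1: S rot0 at col 3 lands with bottom-row=0; cleared 0 line(s) (total 0); column heights now [0 0 0 1 2 2], max=2
Drop 2: Z rot2 at col 1 lands with bottom-row=1; cleared 0 line(s) (total 0); column heights now [0 3 3 2 2 2], max=3
Drop 3: Z rot2 at col 1 lands with bottom-row=3; cleared 0 line(s) (total 0); column heights now [0 5 5 4 2 2], max=5
Drop 4: O rot1 at col 1 lands with bottom-row=5; cleared 0 line(s) (total 0); column heights now [0 7 7 4 2 2], max=7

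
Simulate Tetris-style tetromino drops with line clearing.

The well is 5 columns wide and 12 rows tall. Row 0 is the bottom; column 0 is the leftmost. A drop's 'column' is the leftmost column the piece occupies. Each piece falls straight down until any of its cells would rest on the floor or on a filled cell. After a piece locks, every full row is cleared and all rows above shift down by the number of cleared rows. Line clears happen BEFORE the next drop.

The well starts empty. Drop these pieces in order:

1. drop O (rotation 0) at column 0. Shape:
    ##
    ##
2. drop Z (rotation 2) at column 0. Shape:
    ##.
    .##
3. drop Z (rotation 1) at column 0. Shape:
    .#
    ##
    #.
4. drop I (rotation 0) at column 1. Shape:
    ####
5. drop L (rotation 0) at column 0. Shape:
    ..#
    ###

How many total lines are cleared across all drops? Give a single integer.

Answer: 0

Derivation:
Drop 1: O rot0 at col 0 lands with bottom-row=0; cleared 0 line(s) (total 0); column heights now [2 2 0 0 0], max=2
Drop 2: Z rot2 at col 0 lands with bottom-row=2; cleared 0 line(s) (total 0); column heights now [4 4 3 0 0], max=4
Drop 3: Z rot1 at col 0 lands with bottom-row=4; cleared 0 line(s) (total 0); column heights now [6 7 3 0 0], max=7
Drop 4: I rot0 at col 1 lands with bottom-row=7; cleared 0 line(s) (total 0); column heights now [6 8 8 8 8], max=8
Drop 5: L rot0 at col 0 lands with bottom-row=8; cleared 0 line(s) (total 0); column heights now [9 9 10 8 8], max=10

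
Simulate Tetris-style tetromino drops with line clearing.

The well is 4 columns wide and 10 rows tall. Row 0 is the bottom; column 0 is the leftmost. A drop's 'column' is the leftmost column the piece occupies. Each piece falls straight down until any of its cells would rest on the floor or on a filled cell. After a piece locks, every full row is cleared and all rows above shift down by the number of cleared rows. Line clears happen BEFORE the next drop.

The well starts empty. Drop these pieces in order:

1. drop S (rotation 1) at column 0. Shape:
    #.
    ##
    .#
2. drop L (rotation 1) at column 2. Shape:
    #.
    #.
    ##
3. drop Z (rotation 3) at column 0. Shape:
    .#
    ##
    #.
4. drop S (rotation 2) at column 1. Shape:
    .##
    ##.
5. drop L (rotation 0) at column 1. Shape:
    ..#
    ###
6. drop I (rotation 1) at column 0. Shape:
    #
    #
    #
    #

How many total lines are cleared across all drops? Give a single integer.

Drop 1: S rot1 at col 0 lands with bottom-row=0; cleared 0 line(s) (total 0); column heights now [3 2 0 0], max=3
Drop 2: L rot1 at col 2 lands with bottom-row=0; cleared 0 line(s) (total 0); column heights now [3 2 3 1], max=3
Drop 3: Z rot3 at col 0 lands with bottom-row=3; cleared 0 line(s) (total 0); column heights now [5 6 3 1], max=6
Drop 4: S rot2 at col 1 lands with bottom-row=6; cleared 0 line(s) (total 0); column heights now [5 7 8 8], max=8
Drop 5: L rot0 at col 1 lands with bottom-row=8; cleared 0 line(s) (total 0); column heights now [5 9 9 10], max=10
Drop 6: I rot1 at col 0 lands with bottom-row=5; cleared 1 line(s) (total 1); column heights now [8 7 8 9], max=9

Answer: 1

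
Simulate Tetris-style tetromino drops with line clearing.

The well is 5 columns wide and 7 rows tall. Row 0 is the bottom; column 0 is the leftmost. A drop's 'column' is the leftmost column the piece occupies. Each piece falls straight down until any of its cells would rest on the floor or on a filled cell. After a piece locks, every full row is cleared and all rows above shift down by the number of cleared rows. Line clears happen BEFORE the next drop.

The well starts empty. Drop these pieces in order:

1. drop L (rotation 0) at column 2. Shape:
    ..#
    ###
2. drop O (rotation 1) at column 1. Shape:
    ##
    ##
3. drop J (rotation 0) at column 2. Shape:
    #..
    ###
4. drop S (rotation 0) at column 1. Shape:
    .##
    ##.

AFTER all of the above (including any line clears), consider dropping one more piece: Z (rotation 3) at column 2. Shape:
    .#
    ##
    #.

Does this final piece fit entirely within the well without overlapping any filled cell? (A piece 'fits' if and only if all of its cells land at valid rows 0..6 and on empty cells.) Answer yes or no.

Drop 1: L rot0 at col 2 lands with bottom-row=0; cleared 0 line(s) (total 0); column heights now [0 0 1 1 2], max=2
Drop 2: O rot1 at col 1 lands with bottom-row=1; cleared 0 line(s) (total 0); column heights now [0 3 3 1 2], max=3
Drop 3: J rot0 at col 2 lands with bottom-row=3; cleared 0 line(s) (total 0); column heights now [0 3 5 4 4], max=5
Drop 4: S rot0 at col 1 lands with bottom-row=5; cleared 0 line(s) (total 0); column heights now [0 6 7 7 4], max=7
Test piece Z rot3 at col 2 (width 2): heights before test = [0 6 7 7 4]; fits = False

Answer: no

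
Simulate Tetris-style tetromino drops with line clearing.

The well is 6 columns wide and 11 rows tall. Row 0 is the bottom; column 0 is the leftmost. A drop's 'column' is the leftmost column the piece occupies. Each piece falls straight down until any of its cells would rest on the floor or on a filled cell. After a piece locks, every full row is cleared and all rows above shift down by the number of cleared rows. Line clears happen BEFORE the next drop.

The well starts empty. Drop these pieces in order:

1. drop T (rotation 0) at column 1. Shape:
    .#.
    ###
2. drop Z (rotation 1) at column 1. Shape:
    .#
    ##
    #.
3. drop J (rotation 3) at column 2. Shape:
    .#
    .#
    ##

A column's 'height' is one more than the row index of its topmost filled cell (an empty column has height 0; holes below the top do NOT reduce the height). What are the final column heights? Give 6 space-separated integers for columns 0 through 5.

Drop 1: T rot0 at col 1 lands with bottom-row=0; cleared 0 line(s) (total 0); column heights now [0 1 2 1 0 0], max=2
Drop 2: Z rot1 at col 1 lands with bottom-row=1; cleared 0 line(s) (total 0); column heights now [0 3 4 1 0 0], max=4
Drop 3: J rot3 at col 2 lands with bottom-row=4; cleared 0 line(s) (total 0); column heights now [0 3 5 7 0 0], max=7

Answer: 0 3 5 7 0 0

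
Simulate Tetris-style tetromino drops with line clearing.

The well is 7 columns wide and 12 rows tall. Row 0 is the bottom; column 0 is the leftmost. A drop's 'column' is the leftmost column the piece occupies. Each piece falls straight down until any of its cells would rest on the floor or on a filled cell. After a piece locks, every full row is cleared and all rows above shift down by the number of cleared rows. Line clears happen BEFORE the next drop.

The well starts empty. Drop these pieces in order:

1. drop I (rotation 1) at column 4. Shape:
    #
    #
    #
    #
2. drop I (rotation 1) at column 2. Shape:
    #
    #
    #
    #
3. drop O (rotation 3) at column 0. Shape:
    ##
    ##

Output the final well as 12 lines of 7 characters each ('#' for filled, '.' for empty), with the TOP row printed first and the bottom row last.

Drop 1: I rot1 at col 4 lands with bottom-row=0; cleared 0 line(s) (total 0); column heights now [0 0 0 0 4 0 0], max=4
Drop 2: I rot1 at col 2 lands with bottom-row=0; cleared 0 line(s) (total 0); column heights now [0 0 4 0 4 0 0], max=4
Drop 3: O rot3 at col 0 lands with bottom-row=0; cleared 0 line(s) (total 0); column heights now [2 2 4 0 4 0 0], max=4

Answer: .......
.......
.......
.......
.......
.......
.......
.......
..#.#..
..#.#..
###.#..
###.#..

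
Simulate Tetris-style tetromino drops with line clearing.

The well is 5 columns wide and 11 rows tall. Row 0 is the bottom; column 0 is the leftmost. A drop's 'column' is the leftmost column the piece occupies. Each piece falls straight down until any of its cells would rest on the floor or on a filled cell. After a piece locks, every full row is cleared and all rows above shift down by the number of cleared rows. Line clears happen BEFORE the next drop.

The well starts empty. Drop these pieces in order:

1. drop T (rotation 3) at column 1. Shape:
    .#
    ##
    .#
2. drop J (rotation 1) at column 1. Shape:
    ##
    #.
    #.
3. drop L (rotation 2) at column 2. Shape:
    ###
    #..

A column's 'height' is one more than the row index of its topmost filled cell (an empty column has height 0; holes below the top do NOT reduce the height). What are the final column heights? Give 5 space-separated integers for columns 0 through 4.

Answer: 0 5 7 7 7

Derivation:
Drop 1: T rot3 at col 1 lands with bottom-row=0; cleared 0 line(s) (total 0); column heights now [0 2 3 0 0], max=3
Drop 2: J rot1 at col 1 lands with bottom-row=2; cleared 0 line(s) (total 0); column heights now [0 5 5 0 0], max=5
Drop 3: L rot2 at col 2 lands with bottom-row=5; cleared 0 line(s) (total 0); column heights now [0 5 7 7 7], max=7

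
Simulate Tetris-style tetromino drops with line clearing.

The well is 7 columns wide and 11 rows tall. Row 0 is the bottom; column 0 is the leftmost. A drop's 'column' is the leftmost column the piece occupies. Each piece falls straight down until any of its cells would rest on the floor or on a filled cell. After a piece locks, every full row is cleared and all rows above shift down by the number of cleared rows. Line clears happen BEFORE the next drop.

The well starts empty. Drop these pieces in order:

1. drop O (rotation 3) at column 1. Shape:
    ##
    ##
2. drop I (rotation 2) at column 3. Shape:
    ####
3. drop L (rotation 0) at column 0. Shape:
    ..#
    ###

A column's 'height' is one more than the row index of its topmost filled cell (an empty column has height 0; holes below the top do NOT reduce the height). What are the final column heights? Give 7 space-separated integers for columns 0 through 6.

Drop 1: O rot3 at col 1 lands with bottom-row=0; cleared 0 line(s) (total 0); column heights now [0 2 2 0 0 0 0], max=2
Drop 2: I rot2 at col 3 lands with bottom-row=0; cleared 0 line(s) (total 0); column heights now [0 2 2 1 1 1 1], max=2
Drop 3: L rot0 at col 0 lands with bottom-row=2; cleared 0 line(s) (total 0); column heights now [3 3 4 1 1 1 1], max=4

Answer: 3 3 4 1 1 1 1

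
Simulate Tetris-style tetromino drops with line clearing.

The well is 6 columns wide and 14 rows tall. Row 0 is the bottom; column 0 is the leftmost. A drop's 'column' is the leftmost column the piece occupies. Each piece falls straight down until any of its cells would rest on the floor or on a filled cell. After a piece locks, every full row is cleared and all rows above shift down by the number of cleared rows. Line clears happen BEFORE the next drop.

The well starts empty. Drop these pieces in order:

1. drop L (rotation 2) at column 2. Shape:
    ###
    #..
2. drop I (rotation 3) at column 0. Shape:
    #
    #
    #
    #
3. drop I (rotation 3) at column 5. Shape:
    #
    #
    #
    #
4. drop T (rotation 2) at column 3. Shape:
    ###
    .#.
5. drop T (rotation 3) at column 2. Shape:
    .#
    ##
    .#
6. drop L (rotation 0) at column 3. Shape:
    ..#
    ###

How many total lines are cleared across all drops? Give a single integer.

Answer: 0

Derivation:
Drop 1: L rot2 at col 2 lands with bottom-row=0; cleared 0 line(s) (total 0); column heights now [0 0 2 2 2 0], max=2
Drop 2: I rot3 at col 0 lands with bottom-row=0; cleared 0 line(s) (total 0); column heights now [4 0 2 2 2 0], max=4
Drop 3: I rot3 at col 5 lands with bottom-row=0; cleared 0 line(s) (total 0); column heights now [4 0 2 2 2 4], max=4
Drop 4: T rot2 at col 3 lands with bottom-row=3; cleared 0 line(s) (total 0); column heights now [4 0 2 5 5 5], max=5
Drop 5: T rot3 at col 2 lands with bottom-row=5; cleared 0 line(s) (total 0); column heights now [4 0 7 8 5 5], max=8
Drop 6: L rot0 at col 3 lands with bottom-row=8; cleared 0 line(s) (total 0); column heights now [4 0 7 9 9 10], max=10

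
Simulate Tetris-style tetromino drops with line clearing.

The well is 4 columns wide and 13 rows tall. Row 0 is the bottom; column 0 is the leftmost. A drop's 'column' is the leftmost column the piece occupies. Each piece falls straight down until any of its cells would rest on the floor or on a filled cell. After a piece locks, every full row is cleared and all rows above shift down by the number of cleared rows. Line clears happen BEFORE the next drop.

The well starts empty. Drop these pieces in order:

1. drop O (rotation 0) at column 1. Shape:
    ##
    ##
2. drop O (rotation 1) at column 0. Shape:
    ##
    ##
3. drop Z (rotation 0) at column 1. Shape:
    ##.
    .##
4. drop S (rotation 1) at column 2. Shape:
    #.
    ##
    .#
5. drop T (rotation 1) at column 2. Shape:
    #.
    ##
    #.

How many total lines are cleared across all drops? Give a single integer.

Drop 1: O rot0 at col 1 lands with bottom-row=0; cleared 0 line(s) (total 0); column heights now [0 2 2 0], max=2
Drop 2: O rot1 at col 0 lands with bottom-row=2; cleared 0 line(s) (total 0); column heights now [4 4 2 0], max=4
Drop 3: Z rot0 at col 1 lands with bottom-row=3; cleared 1 line(s) (total 1); column heights now [3 4 4 0], max=4
Drop 4: S rot1 at col 2 lands with bottom-row=3; cleared 0 line(s) (total 1); column heights now [3 4 6 5], max=6
Drop 5: T rot1 at col 2 lands with bottom-row=6; cleared 0 line(s) (total 1); column heights now [3 4 9 8], max=9

Answer: 1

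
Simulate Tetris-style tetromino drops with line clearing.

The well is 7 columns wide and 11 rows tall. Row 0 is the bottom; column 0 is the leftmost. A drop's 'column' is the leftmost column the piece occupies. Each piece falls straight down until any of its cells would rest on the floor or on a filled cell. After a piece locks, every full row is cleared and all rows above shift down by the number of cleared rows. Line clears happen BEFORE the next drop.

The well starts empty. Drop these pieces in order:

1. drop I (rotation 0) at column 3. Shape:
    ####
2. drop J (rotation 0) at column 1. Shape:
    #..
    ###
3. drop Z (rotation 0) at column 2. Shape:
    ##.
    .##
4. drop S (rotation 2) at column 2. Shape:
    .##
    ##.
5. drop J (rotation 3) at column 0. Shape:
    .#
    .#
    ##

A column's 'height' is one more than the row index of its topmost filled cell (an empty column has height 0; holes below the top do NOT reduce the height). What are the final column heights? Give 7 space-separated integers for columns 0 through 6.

Answer: 4 6 5 6 6 1 1

Derivation:
Drop 1: I rot0 at col 3 lands with bottom-row=0; cleared 0 line(s) (total 0); column heights now [0 0 0 1 1 1 1], max=1
Drop 2: J rot0 at col 1 lands with bottom-row=1; cleared 0 line(s) (total 0); column heights now [0 3 2 2 1 1 1], max=3
Drop 3: Z rot0 at col 2 lands with bottom-row=2; cleared 0 line(s) (total 0); column heights now [0 3 4 4 3 1 1], max=4
Drop 4: S rot2 at col 2 lands with bottom-row=4; cleared 0 line(s) (total 0); column heights now [0 3 5 6 6 1 1], max=6
Drop 5: J rot3 at col 0 lands with bottom-row=3; cleared 0 line(s) (total 0); column heights now [4 6 5 6 6 1 1], max=6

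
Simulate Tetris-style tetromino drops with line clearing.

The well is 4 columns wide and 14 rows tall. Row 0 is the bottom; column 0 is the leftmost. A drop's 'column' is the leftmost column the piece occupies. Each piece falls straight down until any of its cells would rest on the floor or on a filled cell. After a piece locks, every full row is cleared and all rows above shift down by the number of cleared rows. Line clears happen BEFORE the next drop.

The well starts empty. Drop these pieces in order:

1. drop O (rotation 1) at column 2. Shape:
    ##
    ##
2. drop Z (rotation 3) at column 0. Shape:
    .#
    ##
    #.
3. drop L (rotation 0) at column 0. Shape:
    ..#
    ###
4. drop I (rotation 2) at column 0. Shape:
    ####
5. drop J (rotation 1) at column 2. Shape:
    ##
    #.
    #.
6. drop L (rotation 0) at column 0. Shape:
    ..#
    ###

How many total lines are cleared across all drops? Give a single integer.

Answer: 2

Derivation:
Drop 1: O rot1 at col 2 lands with bottom-row=0; cleared 0 line(s) (total 0); column heights now [0 0 2 2], max=2
Drop 2: Z rot3 at col 0 lands with bottom-row=0; cleared 1 line(s) (total 1); column heights now [1 2 1 1], max=2
Drop 3: L rot0 at col 0 lands with bottom-row=2; cleared 0 line(s) (total 1); column heights now [3 3 4 1], max=4
Drop 4: I rot2 at col 0 lands with bottom-row=4; cleared 1 line(s) (total 2); column heights now [3 3 4 1], max=4
Drop 5: J rot1 at col 2 lands with bottom-row=4; cleared 0 line(s) (total 2); column heights now [3 3 7 7], max=7
Drop 6: L rot0 at col 0 lands with bottom-row=7; cleared 0 line(s) (total 2); column heights now [8 8 9 7], max=9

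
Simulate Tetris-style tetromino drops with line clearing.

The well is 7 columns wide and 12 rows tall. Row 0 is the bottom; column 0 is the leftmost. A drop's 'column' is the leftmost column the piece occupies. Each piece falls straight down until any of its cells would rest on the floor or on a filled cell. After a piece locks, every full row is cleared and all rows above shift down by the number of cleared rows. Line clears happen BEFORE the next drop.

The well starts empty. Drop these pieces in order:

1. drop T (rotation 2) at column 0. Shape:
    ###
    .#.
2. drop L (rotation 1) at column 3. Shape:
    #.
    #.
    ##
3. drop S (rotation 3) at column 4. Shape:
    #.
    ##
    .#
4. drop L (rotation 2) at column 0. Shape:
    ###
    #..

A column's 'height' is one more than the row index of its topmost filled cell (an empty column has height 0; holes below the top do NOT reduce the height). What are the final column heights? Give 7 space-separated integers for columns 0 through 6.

Answer: 4 4 4 3 3 2 0

Derivation:
Drop 1: T rot2 at col 0 lands with bottom-row=0; cleared 0 line(s) (total 0); column heights now [2 2 2 0 0 0 0], max=2
Drop 2: L rot1 at col 3 lands with bottom-row=0; cleared 0 line(s) (total 0); column heights now [2 2 2 3 1 0 0], max=3
Drop 3: S rot3 at col 4 lands with bottom-row=0; cleared 0 line(s) (total 0); column heights now [2 2 2 3 3 2 0], max=3
Drop 4: L rot2 at col 0 lands with bottom-row=2; cleared 0 line(s) (total 0); column heights now [4 4 4 3 3 2 0], max=4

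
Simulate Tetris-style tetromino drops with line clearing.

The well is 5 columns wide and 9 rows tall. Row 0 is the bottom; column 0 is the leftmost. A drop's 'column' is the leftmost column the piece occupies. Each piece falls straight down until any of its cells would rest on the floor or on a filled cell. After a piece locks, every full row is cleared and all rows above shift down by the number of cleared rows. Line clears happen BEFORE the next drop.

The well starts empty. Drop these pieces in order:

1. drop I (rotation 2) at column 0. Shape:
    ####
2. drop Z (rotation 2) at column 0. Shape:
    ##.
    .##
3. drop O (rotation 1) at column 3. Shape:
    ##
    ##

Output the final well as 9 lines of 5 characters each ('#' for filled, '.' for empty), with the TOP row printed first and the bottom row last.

Answer: .....
.....
.....
.....
.....
.....
##.##
.####
####.

Derivation:
Drop 1: I rot2 at col 0 lands with bottom-row=0; cleared 0 line(s) (total 0); column heights now [1 1 1 1 0], max=1
Drop 2: Z rot2 at col 0 lands with bottom-row=1; cleared 0 line(s) (total 0); column heights now [3 3 2 1 0], max=3
Drop 3: O rot1 at col 3 lands with bottom-row=1; cleared 0 line(s) (total 0); column heights now [3 3 2 3 3], max=3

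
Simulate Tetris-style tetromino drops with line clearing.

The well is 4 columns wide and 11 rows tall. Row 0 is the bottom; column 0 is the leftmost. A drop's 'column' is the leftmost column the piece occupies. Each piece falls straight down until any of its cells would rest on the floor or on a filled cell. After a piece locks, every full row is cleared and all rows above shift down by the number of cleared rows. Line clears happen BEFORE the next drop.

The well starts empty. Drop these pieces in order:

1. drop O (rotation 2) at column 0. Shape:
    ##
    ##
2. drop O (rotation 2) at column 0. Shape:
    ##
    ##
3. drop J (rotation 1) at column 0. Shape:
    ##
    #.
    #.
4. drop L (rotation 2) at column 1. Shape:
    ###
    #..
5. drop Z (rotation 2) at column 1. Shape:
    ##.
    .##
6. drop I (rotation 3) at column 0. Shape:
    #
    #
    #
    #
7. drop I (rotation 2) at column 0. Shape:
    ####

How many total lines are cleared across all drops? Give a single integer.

Answer: 2

Derivation:
Drop 1: O rot2 at col 0 lands with bottom-row=0; cleared 0 line(s) (total 0); column heights now [2 2 0 0], max=2
Drop 2: O rot2 at col 0 lands with bottom-row=2; cleared 0 line(s) (total 0); column heights now [4 4 0 0], max=4
Drop 3: J rot1 at col 0 lands with bottom-row=4; cleared 0 line(s) (total 0); column heights now [7 7 0 0], max=7
Drop 4: L rot2 at col 1 lands with bottom-row=7; cleared 0 line(s) (total 0); column heights now [7 9 9 9], max=9
Drop 5: Z rot2 at col 1 lands with bottom-row=9; cleared 0 line(s) (total 0); column heights now [7 11 11 10], max=11
Drop 6: I rot3 at col 0 lands with bottom-row=7; cleared 1 line(s) (total 1); column heights now [10 10 10 9], max=10
Drop 7: I rot2 at col 0 lands with bottom-row=10; cleared 1 line(s) (total 2); column heights now [10 10 10 9], max=10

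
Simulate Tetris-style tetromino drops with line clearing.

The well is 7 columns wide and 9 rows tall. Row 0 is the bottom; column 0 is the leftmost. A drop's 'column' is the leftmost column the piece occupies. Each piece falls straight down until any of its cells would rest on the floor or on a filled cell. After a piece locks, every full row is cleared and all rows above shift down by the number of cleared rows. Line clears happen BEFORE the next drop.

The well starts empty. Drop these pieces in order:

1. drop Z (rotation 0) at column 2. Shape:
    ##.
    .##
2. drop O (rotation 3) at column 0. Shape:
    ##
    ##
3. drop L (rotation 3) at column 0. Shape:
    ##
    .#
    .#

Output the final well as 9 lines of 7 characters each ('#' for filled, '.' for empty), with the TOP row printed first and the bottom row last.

Drop 1: Z rot0 at col 2 lands with bottom-row=0; cleared 0 line(s) (total 0); column heights now [0 0 2 2 1 0 0], max=2
Drop 2: O rot3 at col 0 lands with bottom-row=0; cleared 0 line(s) (total 0); column heights now [2 2 2 2 1 0 0], max=2
Drop 3: L rot3 at col 0 lands with bottom-row=2; cleared 0 line(s) (total 0); column heights now [5 5 2 2 1 0 0], max=5

Answer: .......
.......
.......
.......
##.....
.#.....
.#.....
####...
##.##..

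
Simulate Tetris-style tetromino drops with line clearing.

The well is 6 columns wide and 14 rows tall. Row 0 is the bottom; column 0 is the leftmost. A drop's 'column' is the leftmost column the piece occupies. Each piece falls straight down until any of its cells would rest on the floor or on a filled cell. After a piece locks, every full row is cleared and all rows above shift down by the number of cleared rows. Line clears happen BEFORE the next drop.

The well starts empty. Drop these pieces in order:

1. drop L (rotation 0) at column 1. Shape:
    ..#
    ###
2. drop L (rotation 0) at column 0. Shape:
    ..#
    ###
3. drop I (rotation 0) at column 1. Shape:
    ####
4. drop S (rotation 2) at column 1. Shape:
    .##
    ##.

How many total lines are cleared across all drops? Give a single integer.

Drop 1: L rot0 at col 1 lands with bottom-row=0; cleared 0 line(s) (total 0); column heights now [0 1 1 2 0 0], max=2
Drop 2: L rot0 at col 0 lands with bottom-row=1; cleared 0 line(s) (total 0); column heights now [2 2 3 2 0 0], max=3
Drop 3: I rot0 at col 1 lands with bottom-row=3; cleared 0 line(s) (total 0); column heights now [2 4 4 4 4 0], max=4
Drop 4: S rot2 at col 1 lands with bottom-row=4; cleared 0 line(s) (total 0); column heights now [2 5 6 6 4 0], max=6

Answer: 0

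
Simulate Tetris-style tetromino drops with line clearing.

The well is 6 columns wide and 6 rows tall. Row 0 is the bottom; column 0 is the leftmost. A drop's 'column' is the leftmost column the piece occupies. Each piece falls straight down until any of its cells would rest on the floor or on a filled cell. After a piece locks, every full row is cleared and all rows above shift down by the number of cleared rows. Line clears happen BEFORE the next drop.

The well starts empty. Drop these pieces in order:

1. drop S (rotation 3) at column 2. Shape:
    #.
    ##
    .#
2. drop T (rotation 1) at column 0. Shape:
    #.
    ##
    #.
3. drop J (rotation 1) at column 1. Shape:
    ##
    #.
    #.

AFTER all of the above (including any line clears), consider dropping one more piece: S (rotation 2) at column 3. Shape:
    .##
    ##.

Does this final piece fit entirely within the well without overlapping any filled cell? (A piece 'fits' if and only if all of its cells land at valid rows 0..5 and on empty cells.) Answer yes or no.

Answer: yes

Derivation:
Drop 1: S rot3 at col 2 lands with bottom-row=0; cleared 0 line(s) (total 0); column heights now [0 0 3 2 0 0], max=3
Drop 2: T rot1 at col 0 lands with bottom-row=0; cleared 0 line(s) (total 0); column heights now [3 2 3 2 0 0], max=3
Drop 3: J rot1 at col 1 lands with bottom-row=2; cleared 0 line(s) (total 0); column heights now [3 5 5 2 0 0], max=5
Test piece S rot2 at col 3 (width 3): heights before test = [3 5 5 2 0 0]; fits = True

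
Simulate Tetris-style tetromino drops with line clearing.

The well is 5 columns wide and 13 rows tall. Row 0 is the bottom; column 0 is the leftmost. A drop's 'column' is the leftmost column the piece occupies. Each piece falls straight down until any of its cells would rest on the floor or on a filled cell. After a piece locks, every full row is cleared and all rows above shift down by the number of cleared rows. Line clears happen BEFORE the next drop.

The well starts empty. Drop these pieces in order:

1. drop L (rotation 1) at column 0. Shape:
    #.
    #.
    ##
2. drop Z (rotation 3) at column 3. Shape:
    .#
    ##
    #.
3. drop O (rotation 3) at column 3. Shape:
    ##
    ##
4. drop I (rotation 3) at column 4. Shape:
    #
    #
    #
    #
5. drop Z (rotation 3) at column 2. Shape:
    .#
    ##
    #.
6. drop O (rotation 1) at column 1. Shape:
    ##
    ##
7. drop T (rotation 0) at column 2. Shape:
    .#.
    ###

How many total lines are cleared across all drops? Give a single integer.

Answer: 0

Derivation:
Drop 1: L rot1 at col 0 lands with bottom-row=0; cleared 0 line(s) (total 0); column heights now [3 1 0 0 0], max=3
Drop 2: Z rot3 at col 3 lands with bottom-row=0; cleared 0 line(s) (total 0); column heights now [3 1 0 2 3], max=3
Drop 3: O rot3 at col 3 lands with bottom-row=3; cleared 0 line(s) (total 0); column heights now [3 1 0 5 5], max=5
Drop 4: I rot3 at col 4 lands with bottom-row=5; cleared 0 line(s) (total 0); column heights now [3 1 0 5 9], max=9
Drop 5: Z rot3 at col 2 lands with bottom-row=4; cleared 0 line(s) (total 0); column heights now [3 1 6 7 9], max=9
Drop 6: O rot1 at col 1 lands with bottom-row=6; cleared 0 line(s) (total 0); column heights now [3 8 8 7 9], max=9
Drop 7: T rot0 at col 2 lands with bottom-row=9; cleared 0 line(s) (total 0); column heights now [3 8 10 11 10], max=11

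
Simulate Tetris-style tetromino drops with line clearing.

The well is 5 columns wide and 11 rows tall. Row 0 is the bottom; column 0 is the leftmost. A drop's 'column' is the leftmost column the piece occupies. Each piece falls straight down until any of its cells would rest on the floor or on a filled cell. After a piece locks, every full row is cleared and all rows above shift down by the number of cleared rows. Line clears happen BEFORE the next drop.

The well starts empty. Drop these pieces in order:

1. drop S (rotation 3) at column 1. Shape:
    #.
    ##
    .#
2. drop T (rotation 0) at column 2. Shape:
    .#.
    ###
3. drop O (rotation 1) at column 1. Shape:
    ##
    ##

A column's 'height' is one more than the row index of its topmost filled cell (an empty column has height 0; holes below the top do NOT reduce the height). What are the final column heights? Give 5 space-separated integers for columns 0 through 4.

Drop 1: S rot3 at col 1 lands with bottom-row=0; cleared 0 line(s) (total 0); column heights now [0 3 2 0 0], max=3
Drop 2: T rot0 at col 2 lands with bottom-row=2; cleared 0 line(s) (total 0); column heights now [0 3 3 4 3], max=4
Drop 3: O rot1 at col 1 lands with bottom-row=3; cleared 0 line(s) (total 0); column heights now [0 5 5 4 3], max=5

Answer: 0 5 5 4 3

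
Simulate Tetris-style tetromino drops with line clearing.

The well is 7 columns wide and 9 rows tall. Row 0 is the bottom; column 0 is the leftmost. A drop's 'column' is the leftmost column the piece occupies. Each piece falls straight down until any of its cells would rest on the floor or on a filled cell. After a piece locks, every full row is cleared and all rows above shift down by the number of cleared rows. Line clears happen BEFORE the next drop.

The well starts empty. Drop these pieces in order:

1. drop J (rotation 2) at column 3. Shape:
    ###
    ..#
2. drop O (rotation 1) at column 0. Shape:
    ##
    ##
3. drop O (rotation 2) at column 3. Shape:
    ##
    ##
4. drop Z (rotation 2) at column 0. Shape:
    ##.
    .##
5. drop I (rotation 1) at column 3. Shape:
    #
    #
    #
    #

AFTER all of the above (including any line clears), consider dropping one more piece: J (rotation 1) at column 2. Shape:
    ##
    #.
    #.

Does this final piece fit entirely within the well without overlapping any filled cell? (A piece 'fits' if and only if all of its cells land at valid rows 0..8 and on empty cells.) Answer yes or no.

Drop 1: J rot2 at col 3 lands with bottom-row=0; cleared 0 line(s) (total 0); column heights now [0 0 0 2 2 2 0], max=2
Drop 2: O rot1 at col 0 lands with bottom-row=0; cleared 0 line(s) (total 0); column heights now [2 2 0 2 2 2 0], max=2
Drop 3: O rot2 at col 3 lands with bottom-row=2; cleared 0 line(s) (total 0); column heights now [2 2 0 4 4 2 0], max=4
Drop 4: Z rot2 at col 0 lands with bottom-row=2; cleared 0 line(s) (total 0); column heights now [4 4 3 4 4 2 0], max=4
Drop 5: I rot1 at col 3 lands with bottom-row=4; cleared 0 line(s) (total 0); column heights now [4 4 3 8 4 2 0], max=8
Test piece J rot1 at col 2 (width 2): heights before test = [4 4 3 8 4 2 0]; fits = True

Answer: yes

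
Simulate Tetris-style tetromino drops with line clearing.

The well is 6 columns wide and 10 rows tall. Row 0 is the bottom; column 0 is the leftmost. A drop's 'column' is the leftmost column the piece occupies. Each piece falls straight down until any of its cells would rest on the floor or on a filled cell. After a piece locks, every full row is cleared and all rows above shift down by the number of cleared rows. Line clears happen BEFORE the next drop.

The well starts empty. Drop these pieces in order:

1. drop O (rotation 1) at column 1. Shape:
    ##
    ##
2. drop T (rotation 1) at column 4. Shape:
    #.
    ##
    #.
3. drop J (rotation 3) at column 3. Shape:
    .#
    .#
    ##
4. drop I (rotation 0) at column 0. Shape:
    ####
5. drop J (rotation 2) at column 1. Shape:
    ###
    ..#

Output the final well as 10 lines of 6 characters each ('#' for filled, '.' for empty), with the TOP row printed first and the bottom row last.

Answer: ......
......
......
.###..
...##.
#####.
...##.
....#.
.##.##
.##.#.

Derivation:
Drop 1: O rot1 at col 1 lands with bottom-row=0; cleared 0 line(s) (total 0); column heights now [0 2 2 0 0 0], max=2
Drop 2: T rot1 at col 4 lands with bottom-row=0; cleared 0 line(s) (total 0); column heights now [0 2 2 0 3 2], max=3
Drop 3: J rot3 at col 3 lands with bottom-row=3; cleared 0 line(s) (total 0); column heights now [0 2 2 4 6 2], max=6
Drop 4: I rot0 at col 0 lands with bottom-row=4; cleared 0 line(s) (total 0); column heights now [5 5 5 5 6 2], max=6
Drop 5: J rot2 at col 1 lands with bottom-row=5; cleared 0 line(s) (total 0); column heights now [5 7 7 7 6 2], max=7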